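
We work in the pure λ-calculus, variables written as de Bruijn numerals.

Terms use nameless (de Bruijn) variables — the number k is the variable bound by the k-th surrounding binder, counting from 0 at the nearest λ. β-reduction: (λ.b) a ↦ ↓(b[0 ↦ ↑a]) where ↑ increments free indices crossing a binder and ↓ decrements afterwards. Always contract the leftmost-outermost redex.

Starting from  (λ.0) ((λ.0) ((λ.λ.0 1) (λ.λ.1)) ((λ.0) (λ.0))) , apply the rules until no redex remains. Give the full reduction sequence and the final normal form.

Answer: normal form = λ.λ.1  (in 6 steps)

Reduction:
  start: (λ.0) ((λ.0) ((λ.λ.0 1) (λ.λ.1)) ((λ.0) (λ.0)))
  [1] (λ.0) ((λ.λ.0 1) (λ.λ.1)) ((λ.0) (λ.0))
  [2] (λ.λ.0 1) (λ.λ.1) ((λ.0) (λ.0))
  [3] (λ.0 (λ.λ.1)) ((λ.0) (λ.0))
  [4] (λ.0) (λ.0) (λ.λ.1)
  [5] (λ.0) (λ.λ.1)
  [6] λ.λ.1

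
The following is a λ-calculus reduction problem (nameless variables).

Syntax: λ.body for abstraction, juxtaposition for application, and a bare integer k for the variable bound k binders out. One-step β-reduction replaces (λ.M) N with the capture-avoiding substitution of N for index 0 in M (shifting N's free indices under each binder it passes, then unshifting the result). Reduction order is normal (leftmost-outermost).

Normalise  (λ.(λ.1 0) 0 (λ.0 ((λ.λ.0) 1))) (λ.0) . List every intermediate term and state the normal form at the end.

  start: (λ.(λ.1 0) 0 (λ.0 ((λ.λ.0) 1))) (λ.0)
  →1  (λ.(λ.0) 0) (λ.0) (λ.0 ((λ.λ.0) (λ.0)))
  →2  (λ.0) (λ.0) (λ.0 ((λ.λ.0) (λ.0)))
  →3  (λ.0) (λ.0 ((λ.λ.0) (λ.0)))
  →4  λ.0 ((λ.λ.0) (λ.0))
  →5  λ.0 (λ.0)

Answer: normal form = λ.0 (λ.0)  (in 5 steps)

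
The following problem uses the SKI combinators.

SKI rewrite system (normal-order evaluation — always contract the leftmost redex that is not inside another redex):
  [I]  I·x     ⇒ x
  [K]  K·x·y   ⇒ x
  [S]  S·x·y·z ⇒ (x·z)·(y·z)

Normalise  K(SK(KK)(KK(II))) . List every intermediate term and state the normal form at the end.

Answer: normal form = KK  (in 3 steps)

Reduction:
  start: K(SK(KK)(KK(II)))
  [1] K(K(KK(II))(KK(KK(II))))
  [2] K(KK(II))
  [3] KK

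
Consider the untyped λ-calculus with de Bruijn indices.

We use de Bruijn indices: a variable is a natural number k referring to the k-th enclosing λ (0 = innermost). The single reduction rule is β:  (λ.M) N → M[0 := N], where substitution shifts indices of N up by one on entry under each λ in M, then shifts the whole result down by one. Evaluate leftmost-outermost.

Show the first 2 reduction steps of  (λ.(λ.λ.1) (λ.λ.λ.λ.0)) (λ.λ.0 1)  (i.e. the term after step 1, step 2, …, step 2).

  start: (λ.(λ.λ.1) (λ.λ.λ.λ.0)) (λ.λ.0 1)
  [1] (λ.λ.1) (λ.λ.λ.λ.0)
  [2] λ.λ.λ.λ.λ.0

Answer: after 2 steps: λ.λ.λ.λ.λ.0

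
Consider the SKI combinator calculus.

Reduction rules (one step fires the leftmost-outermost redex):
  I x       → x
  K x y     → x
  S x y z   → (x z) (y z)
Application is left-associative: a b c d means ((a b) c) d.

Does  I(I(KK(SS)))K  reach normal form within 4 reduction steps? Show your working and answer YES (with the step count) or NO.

Answer: YES — reaches normal form KK in 3 ≤ 4 steps

Working:
  start: I(I(KK(SS)))K
  [1] I(KK(SS))K
  [2] KK(SS)K
  [3] KK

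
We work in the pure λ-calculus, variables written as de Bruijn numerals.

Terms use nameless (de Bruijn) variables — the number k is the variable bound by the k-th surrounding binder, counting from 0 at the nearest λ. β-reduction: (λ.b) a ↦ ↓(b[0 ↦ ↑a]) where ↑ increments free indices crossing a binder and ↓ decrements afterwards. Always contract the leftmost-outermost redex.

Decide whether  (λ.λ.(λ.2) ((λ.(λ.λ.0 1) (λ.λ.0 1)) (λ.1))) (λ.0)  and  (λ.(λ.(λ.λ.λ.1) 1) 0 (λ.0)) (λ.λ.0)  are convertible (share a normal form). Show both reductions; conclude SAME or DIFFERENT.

Term A:
  start: (λ.λ.(λ.2) ((λ.(λ.λ.0 1) (λ.λ.0 1)) (λ.1))) (λ.0)
  [1] λ.(λ.λ.0) ((λ.(λ.λ.0 1) (λ.λ.0 1)) (λ.1))
  [2] λ.λ.0

Term B:
  start: (λ.(λ.(λ.λ.λ.1) 1) 0 (λ.0)) (λ.λ.0)
  [1] (λ.(λ.λ.λ.1) (λ.λ.0)) (λ.λ.0) (λ.0)
  [2] (λ.λ.λ.1) (λ.λ.0) (λ.0)
  [3] (λ.λ.1) (λ.0)
  [4] λ.λ.0

Answer: SAME — A ⇓ λ.λ.0, B ⇓ λ.λ.0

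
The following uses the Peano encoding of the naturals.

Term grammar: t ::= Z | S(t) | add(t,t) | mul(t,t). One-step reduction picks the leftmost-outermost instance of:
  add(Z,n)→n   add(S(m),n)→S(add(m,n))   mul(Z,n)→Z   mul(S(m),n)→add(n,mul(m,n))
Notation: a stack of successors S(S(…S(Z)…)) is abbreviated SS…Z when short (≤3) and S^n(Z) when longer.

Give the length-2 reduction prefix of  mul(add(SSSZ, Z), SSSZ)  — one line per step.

Answer: after 2 steps: add(SSSZ, mul(add(SSZ, Z), SSSZ))

Reduction:
  start: mul(add(SSSZ, Z), SSSZ)
  step 1: mul(S(add(SSZ, Z)), SSSZ)
  step 2: add(SSSZ, mul(add(SSZ, Z), SSSZ))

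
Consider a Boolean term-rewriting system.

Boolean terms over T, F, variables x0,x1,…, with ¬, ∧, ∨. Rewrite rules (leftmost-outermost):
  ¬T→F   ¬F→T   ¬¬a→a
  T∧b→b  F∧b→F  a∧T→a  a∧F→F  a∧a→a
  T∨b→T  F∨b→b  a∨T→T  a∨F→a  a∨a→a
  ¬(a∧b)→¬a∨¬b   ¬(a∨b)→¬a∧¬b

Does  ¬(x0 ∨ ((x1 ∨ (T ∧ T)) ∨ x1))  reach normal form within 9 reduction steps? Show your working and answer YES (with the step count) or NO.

  start: ¬(x0 ∨ ((x1 ∨ (T ∧ T)) ∨ x1))
  [1] ¬x0 ∧ ¬((x1 ∨ (T ∧ T)) ∨ x1)
  [2] ¬x0 ∧ (¬(x1 ∨ (T ∧ T)) ∧ ¬x1)
  [3] ¬x0 ∧ ((¬x1 ∧ ¬(T ∧ T)) ∧ ¬x1)
  [4] ¬x0 ∧ ((¬x1 ∧ (¬T ∨ ¬T)) ∧ ¬x1)
  [5] ¬x0 ∧ ((¬x1 ∧ ¬T) ∧ ¬x1)
  [6] ¬x0 ∧ ((¬x1 ∧ F) ∧ ¬x1)
  [7] ¬x0 ∧ (F ∧ ¬x1)
  [8] ¬x0 ∧ F
  [9] F

Answer: YES — reaches normal form F in 9 ≤ 9 steps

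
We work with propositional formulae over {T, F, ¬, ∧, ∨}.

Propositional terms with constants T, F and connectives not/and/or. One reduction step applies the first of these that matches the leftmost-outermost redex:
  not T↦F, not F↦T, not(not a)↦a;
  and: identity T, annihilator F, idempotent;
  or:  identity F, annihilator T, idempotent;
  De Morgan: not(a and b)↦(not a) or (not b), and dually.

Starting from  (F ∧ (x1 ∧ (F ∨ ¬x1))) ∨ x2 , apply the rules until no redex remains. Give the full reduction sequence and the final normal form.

  start: (F ∧ (x1 ∧ (F ∨ ¬x1))) ∨ x2
  [1] F ∨ x2
  [2] x2

Answer: normal form = x2  (in 2 steps)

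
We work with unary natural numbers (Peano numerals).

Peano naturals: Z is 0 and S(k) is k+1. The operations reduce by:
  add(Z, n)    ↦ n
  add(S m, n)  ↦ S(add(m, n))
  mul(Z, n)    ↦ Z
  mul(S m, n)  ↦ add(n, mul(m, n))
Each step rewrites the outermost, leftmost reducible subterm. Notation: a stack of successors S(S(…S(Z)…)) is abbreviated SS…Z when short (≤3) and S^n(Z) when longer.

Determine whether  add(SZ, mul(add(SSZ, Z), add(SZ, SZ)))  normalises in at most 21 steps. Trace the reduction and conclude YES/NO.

Answer: YES — reaches normal form S^5(Z) in 18 ≤ 21 steps

Reduction:
  start: add(SZ, mul(add(SSZ, Z), add(SZ, SZ)))
  [1] S(add(Z, mul(add(SSZ, Z), add(SZ, SZ))))
  [2] S(mul(add(SSZ, Z), add(SZ, SZ)))
  [3] S(mul(S(add(SZ, Z)), add(SZ, SZ)))
  [4] S(add(add(SZ, SZ), mul(add(SZ, Z), add(SZ, SZ))))
  [5] S(add(S(add(Z, SZ)), mul(add(SZ, Z), add(SZ, SZ))))
  [6] S(S(add(add(Z, SZ), mul(add(SZ, Z), add(SZ, SZ)))))
  [7] S(S(add(SZ, mul(add(SZ, Z), add(SZ, SZ)))))
  [8] S(S(S(add(Z, mul(add(SZ, Z), add(SZ, SZ))))))
  [9] S(S(S(mul(add(SZ, Z), add(SZ, SZ)))))
  [10] S(S(S(mul(S(add(Z, Z)), add(SZ, SZ)))))
  [11] S(S(S(add(add(SZ, SZ), mul(add(Z, Z), add(SZ, SZ))))))
  [12] S(S(S(add(S(add(Z, SZ)), mul(add(Z, Z), add(SZ, SZ))))))
  [13] S(S(S(S(add(add(Z, SZ), mul(add(Z, Z), add(SZ, SZ)))))))
  [14] S(S(S(S(add(SZ, mul(add(Z, Z), add(SZ, SZ)))))))
  [15] S(S(S(S(S(add(Z, mul(add(Z, Z), add(SZ, SZ))))))))
  [16] S(S(S(S(S(mul(add(Z, Z), add(SZ, SZ)))))))
  [17] S(S(S(S(S(mul(Z, add(SZ, SZ)))))))
  [18] S^5(Z)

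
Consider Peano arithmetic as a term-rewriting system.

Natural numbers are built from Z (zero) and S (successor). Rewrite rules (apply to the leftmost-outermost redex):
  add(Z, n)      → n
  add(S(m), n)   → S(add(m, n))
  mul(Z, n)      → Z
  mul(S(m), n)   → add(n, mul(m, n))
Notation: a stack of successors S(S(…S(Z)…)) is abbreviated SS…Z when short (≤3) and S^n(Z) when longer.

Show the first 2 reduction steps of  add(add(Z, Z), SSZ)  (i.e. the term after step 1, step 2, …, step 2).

  start: add(add(Z, Z), SSZ)
  step 1: add(Z, SSZ)
  step 2: SSZ

Answer: after 2 steps: SSZ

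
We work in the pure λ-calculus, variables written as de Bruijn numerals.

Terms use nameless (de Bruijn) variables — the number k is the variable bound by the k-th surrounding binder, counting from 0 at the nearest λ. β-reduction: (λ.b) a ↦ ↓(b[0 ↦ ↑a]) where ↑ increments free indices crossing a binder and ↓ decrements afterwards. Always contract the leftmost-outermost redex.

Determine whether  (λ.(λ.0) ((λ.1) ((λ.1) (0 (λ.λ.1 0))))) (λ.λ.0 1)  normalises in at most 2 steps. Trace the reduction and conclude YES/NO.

  start: (λ.(λ.0) ((λ.1) ((λ.1) (0 (λ.λ.1 0))))) (λ.λ.0 1)
  step 1: (λ.0) ((λ.λ.λ.0 1) ((λ.λ.λ.0 1) ((λ.λ.0 1) (λ.λ.1 0))))
  step 2: (λ.λ.λ.0 1) ((λ.λ.λ.0 1) ((λ.λ.0 1) (λ.λ.1 0)))

Answer: NO — after 2 steps the term is (λ.λ.λ.0 1) ((λ.λ.λ.0 1) ((λ.λ.0 1) (λ.λ.1 0))), not yet normal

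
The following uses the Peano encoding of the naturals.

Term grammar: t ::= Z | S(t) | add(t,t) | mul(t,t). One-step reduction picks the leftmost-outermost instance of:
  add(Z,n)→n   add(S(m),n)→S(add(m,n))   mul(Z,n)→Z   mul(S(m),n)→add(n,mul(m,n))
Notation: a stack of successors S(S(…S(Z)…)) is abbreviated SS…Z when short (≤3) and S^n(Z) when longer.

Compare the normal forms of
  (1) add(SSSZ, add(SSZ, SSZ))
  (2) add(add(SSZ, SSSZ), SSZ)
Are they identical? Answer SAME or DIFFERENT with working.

Term A:
  start: add(SSSZ, add(SSZ, SSZ))
  step 1: S(add(SSZ, add(SSZ, SSZ)))
  step 2: S(S(add(SZ, add(SSZ, SSZ))))
  step 3: S(S(S(add(Z, add(SSZ, SSZ)))))
  step 4: S(S(S(add(SSZ, SSZ))))
  step 5: S(S(S(S(add(SZ, SSZ)))))
  step 6: S(S(S(S(S(add(Z, SSZ))))))
  step 7: S^7(Z)

Term B:
  start: add(add(SSZ, SSSZ), SSZ)
  step 1: add(S(add(SZ, SSSZ)), SSZ)
  step 2: S(add(add(SZ, SSSZ), SSZ))
  step 3: S(add(S(add(Z, SSSZ)), SSZ))
  step 4: S(S(add(add(Z, SSSZ), SSZ)))
  step 5: S(S(add(SSSZ, SSZ)))
  step 6: S(S(S(add(SSZ, SSZ))))
  step 7: S(S(S(S(add(SZ, SSZ)))))
  step 8: S(S(S(S(S(add(Z, SSZ))))))
  step 9: S^7(Z)

Answer: SAME — A ⇓ S^7(Z), B ⇓ S^7(Z)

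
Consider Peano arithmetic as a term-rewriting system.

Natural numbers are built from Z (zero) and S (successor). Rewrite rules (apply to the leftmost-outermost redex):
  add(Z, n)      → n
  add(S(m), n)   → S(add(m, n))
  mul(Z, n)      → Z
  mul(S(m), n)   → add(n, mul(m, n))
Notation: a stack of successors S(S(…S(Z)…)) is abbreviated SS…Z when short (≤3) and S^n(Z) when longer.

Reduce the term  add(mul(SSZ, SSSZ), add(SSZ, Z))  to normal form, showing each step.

  start: add(mul(SSZ, SSSZ), add(SSZ, Z))
  step 1: add(add(SSSZ, mul(SZ, SSSZ)), add(SSZ, Z))
  step 2: add(S(add(SSZ, mul(SZ, SSSZ))), add(SSZ, Z))
  step 3: S(add(add(SSZ, mul(SZ, SSSZ)), add(SSZ, Z)))
  step 4: S(add(S(add(SZ, mul(SZ, SSSZ))), add(SSZ, Z)))
  step 5: S(S(add(add(SZ, mul(SZ, SSSZ)), add(SSZ, Z))))
  step 6: S(S(add(S(add(Z, mul(SZ, SSSZ))), add(SSZ, Z))))
  step 7: S(S(S(add(add(Z, mul(SZ, SSSZ)), add(SSZ, Z)))))
  step 8: S(S(S(add(mul(SZ, SSSZ), add(SSZ, Z)))))
  step 9: S(S(S(add(add(SSSZ, mul(Z, SSSZ)), add(SSZ, Z)))))
  step 10: S(S(S(add(S(add(SSZ, mul(Z, SSSZ))), add(SSZ, Z)))))
  step 11: S(S(S(S(add(add(SSZ, mul(Z, SSSZ)), add(SSZ, Z))))))
  step 12: S(S(S(S(add(S(add(SZ, mul(Z, SSSZ))), add(SSZ, Z))))))
  step 13: S(S(S(S(S(add(add(SZ, mul(Z, SSSZ)), add(SSZ, Z)))))))
  step 14: S(S(S(S(S(add(S(add(Z, mul(Z, SSSZ))), add(SSZ, Z)))))))
  step 15: S(S(S(S(S(S(add(add(Z, mul(Z, SSSZ)), add(SSZ, Z))))))))
  step 16: S(S(S(S(S(S(add(mul(Z, SSSZ), add(SSZ, Z))))))))
  step 17: S(S(S(S(S(S(add(Z, add(SSZ, Z))))))))
  step 18: S(S(S(S(S(S(add(SSZ, Z)))))))
  step 19: S(S(S(S(S(S(S(add(SZ, Z))))))))
  step 20: S(S(S(S(S(S(S(S(add(Z, Z)))))))))
  step 21: S^8(Z)

Answer: normal form = S^8(Z)  (in 21 steps)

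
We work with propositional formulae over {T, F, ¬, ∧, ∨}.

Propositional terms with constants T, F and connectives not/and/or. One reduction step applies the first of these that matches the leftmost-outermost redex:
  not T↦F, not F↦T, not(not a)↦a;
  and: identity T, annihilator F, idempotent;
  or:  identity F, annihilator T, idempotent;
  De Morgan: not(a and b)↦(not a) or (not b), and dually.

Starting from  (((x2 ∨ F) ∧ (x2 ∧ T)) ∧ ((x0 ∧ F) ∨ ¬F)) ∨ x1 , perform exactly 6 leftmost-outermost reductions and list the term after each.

  start: (((x2 ∨ F) ∧ (x2 ∧ T)) ∧ ((x0 ∧ F) ∨ ¬F)) ∨ x1
  →1  ((x2 ∧ (x2 ∧ T)) ∧ ((x0 ∧ F) ∨ ¬F)) ∨ x1
  →2  ((x2 ∧ x2) ∧ ((x0 ∧ F) ∨ ¬F)) ∨ x1
  →3  (x2 ∧ ((x0 ∧ F) ∨ ¬F)) ∨ x1
  →4  (x2 ∧ (F ∨ ¬F)) ∨ x1
  →5  (x2 ∧ ¬F) ∨ x1
  →6  (x2 ∧ T) ∨ x1

Answer: after 6 steps: (x2 ∧ T) ∨ x1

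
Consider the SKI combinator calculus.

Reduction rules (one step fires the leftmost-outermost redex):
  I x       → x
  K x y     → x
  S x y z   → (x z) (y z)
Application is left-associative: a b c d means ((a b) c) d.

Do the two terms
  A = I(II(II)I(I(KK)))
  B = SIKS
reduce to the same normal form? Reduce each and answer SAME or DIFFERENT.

Answer: DIFFERENT — A ⇓ KK, B ⇓ S(KS)

Derivation:
Term A:
  start: I(II(II)I(I(KK)))
  [1] II(II)I(I(KK))
  [2] I(II)I(I(KK))
  [3] III(I(KK))
  [4] II(I(KK))
  [5] I(I(KK))
  [6] I(KK)
  [7] KK

Term B:
  start: SIKS
  [1] IS(KS)
  [2] S(KS)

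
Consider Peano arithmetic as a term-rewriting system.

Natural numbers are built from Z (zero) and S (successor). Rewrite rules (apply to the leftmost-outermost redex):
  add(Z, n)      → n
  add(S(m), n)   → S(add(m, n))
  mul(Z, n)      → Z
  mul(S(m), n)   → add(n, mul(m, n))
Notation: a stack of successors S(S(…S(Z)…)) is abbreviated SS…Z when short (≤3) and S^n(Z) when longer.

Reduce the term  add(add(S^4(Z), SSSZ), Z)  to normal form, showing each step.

  start: add(add(S^4(Z), SSSZ), Z)
  step 1: add(S(add(SSSZ, SSSZ)), Z)
  step 2: S(add(add(SSSZ, SSSZ), Z))
  step 3: S(add(S(add(SSZ, SSSZ)), Z))
  step 4: S(S(add(add(SSZ, SSSZ), Z)))
  step 5: S(S(add(S(add(SZ, SSSZ)), Z)))
  step 6: S(S(S(add(add(SZ, SSSZ), Z))))
  step 7: S(S(S(add(S(add(Z, SSSZ)), Z))))
  step 8: S(S(S(S(add(add(Z, SSSZ), Z)))))
  step 9: S(S(S(S(add(SSSZ, Z)))))
  step 10: S(S(S(S(S(add(SSZ, Z))))))
  step 11: S(S(S(S(S(S(add(SZ, Z)))))))
  step 12: S(S(S(S(S(S(S(add(Z, Z))))))))
  step 13: S^7(Z)

Answer: normal form = S^7(Z)  (in 13 steps)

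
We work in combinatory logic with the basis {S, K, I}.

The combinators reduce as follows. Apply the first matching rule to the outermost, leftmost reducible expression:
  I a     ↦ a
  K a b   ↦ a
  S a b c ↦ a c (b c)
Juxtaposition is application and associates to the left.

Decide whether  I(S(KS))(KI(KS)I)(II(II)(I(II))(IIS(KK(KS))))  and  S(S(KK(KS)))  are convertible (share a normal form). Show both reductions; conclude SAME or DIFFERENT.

Term A:
  start: I(S(KS))(KI(KS)I)(II(II)(I(II))(IIS(KK(KS))))
  [1] S(KS)(KI(KS)I)(II(II)(I(II))(IIS(KK(KS))))
  [2] KS(II(II)(I(II))(IIS(KK(KS))))(KI(KS)I(II(II)(I(II))(IIS(KK(KS)))))
  [3] S(KI(KS)I(II(II)(I(II))(IIS(KK(KS)))))
  [4] S(II(II(II)(I(II))(IIS(KK(KS)))))
  [5] S(I(II(II)(I(II))(IIS(KK(KS)))))
  [6] S(II(II)(I(II))(IIS(KK(KS))))
  [7] S(I(II)(I(II))(IIS(KK(KS))))
  [8] S(II(I(II))(IIS(KK(KS))))
  [9] S(I(I(II))(IIS(KK(KS))))
  [10] S(I(II)(IIS(KK(KS))))
  [11] S(II(IIS(KK(KS))))
  [12] S(I(IIS(KK(KS))))
  [13] S(IIS(KK(KS)))
  [14] S(IS(KK(KS)))
  [15] S(S(KK(KS)))
  [16] S(SK)

Term B:
  start: S(S(KK(KS)))
  [1] S(SK)

Answer: SAME — A ⇓ S(SK), B ⇓ S(SK)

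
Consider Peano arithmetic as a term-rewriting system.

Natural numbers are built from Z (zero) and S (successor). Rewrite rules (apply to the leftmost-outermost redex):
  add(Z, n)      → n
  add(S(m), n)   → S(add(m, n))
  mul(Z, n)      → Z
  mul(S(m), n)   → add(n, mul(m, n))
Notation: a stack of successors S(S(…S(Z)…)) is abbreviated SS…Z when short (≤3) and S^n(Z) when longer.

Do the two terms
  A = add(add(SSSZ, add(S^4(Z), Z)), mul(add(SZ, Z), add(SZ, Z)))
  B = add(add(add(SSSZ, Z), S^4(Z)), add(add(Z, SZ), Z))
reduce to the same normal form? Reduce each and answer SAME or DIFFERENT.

Term A:
  start: add(add(SSSZ, add(S^4(Z), Z)), mul(add(SZ, Z), add(SZ, Z)))
  [1] add(S(add(SSZ, add(S^4(Z), Z))), mul(add(SZ, Z), add(SZ, Z)))
  [2] S(add(add(SSZ, add(S^4(Z), Z)), mul(add(SZ, Z), add(SZ, Z))))
  [3] S(add(S(add(SZ, add(S^4(Z), Z))), mul(add(SZ, Z), add(SZ, Z))))
  [4] S(S(add(add(SZ, add(S^4(Z), Z)), mul(add(SZ, Z), add(SZ, Z)))))
  [5] S(S(add(S(add(Z, add(S^4(Z), Z))), mul(add(SZ, Z), add(SZ, Z)))))
  [6] S(S(S(add(add(Z, add(S^4(Z), Z)), mul(add(SZ, Z), add(SZ, Z))))))
  [7] S(S(S(add(add(S^4(Z), Z), mul(add(SZ, Z), add(SZ, Z))))))
  [8] S(S(S(add(S(add(SSSZ, Z)), mul(add(SZ, Z), add(SZ, Z))))))
  [9] S(S(S(S(add(add(SSSZ, Z), mul(add(SZ, Z), add(SZ, Z)))))))
  [10] S(S(S(S(add(S(add(SSZ, Z)), mul(add(SZ, Z), add(SZ, Z)))))))
  [11] S(S(S(S(S(add(add(SSZ, Z), mul(add(SZ, Z), add(SZ, Z))))))))
  [12] S(S(S(S(S(add(S(add(SZ, Z)), mul(add(SZ, Z), add(SZ, Z))))))))
  [13] S(S(S(S(S(S(add(add(SZ, Z), mul(add(SZ, Z), add(SZ, Z)))))))))
  [14] S(S(S(S(S(S(add(S(add(Z, Z)), mul(add(SZ, Z), add(SZ, Z)))))))))
  [15] S(S(S(S(S(S(S(add(add(Z, Z), mul(add(SZ, Z), add(SZ, Z))))))))))
  [16] S(S(S(S(S(S(S(add(Z, mul(add(SZ, Z), add(SZ, Z))))))))))
  [17] S(S(S(S(S(S(S(mul(add(SZ, Z), add(SZ, Z)))))))))
  [18] S(S(S(S(S(S(S(mul(S(add(Z, Z)), add(SZ, Z)))))))))
  [19] S(S(S(S(S(S(S(add(add(SZ, Z), mul(add(Z, Z), add(SZ, Z))))))))))
  [20] S(S(S(S(S(S(S(add(S(add(Z, Z)), mul(add(Z, Z), add(SZ, Z))))))))))
  [21] S(S(S(S(S(S(S(S(add(add(Z, Z), mul(add(Z, Z), add(SZ, Z)))))))))))
  [22] S(S(S(S(S(S(S(S(add(Z, mul(add(Z, Z), add(SZ, Z)))))))))))
  [23] S(S(S(S(S(S(S(S(mul(add(Z, Z), add(SZ, Z))))))))))
  [24] S(S(S(S(S(S(S(S(mul(Z, add(SZ, Z))))))))))
  [25] S^8(Z)

Term B:
  start: add(add(add(SSSZ, Z), S^4(Z)), add(add(Z, SZ), Z))
  [1] add(add(S(add(SSZ, Z)), S^4(Z)), add(add(Z, SZ), Z))
  [2] add(S(add(add(SSZ, Z), S^4(Z))), add(add(Z, SZ), Z))
  [3] S(add(add(add(SSZ, Z), S^4(Z)), add(add(Z, SZ), Z)))
  [4] S(add(add(S(add(SZ, Z)), S^4(Z)), add(add(Z, SZ), Z)))
  [5] S(add(S(add(add(SZ, Z), S^4(Z))), add(add(Z, SZ), Z)))
  [6] S(S(add(add(add(SZ, Z), S^4(Z)), add(add(Z, SZ), Z))))
  [7] S(S(add(add(S(add(Z, Z)), S^4(Z)), add(add(Z, SZ), Z))))
  [8] S(S(add(S(add(add(Z, Z), S^4(Z))), add(add(Z, SZ), Z))))
  [9] S(S(S(add(add(add(Z, Z), S^4(Z)), add(add(Z, SZ), Z)))))
  [10] S(S(S(add(add(Z, S^4(Z)), add(add(Z, SZ), Z)))))
  [11] S(S(S(add(S^4(Z), add(add(Z, SZ), Z)))))
  [12] S(S(S(S(add(SSSZ, add(add(Z, SZ), Z))))))
  [13] S(S(S(S(S(add(SSZ, add(add(Z, SZ), Z)))))))
  [14] S(S(S(S(S(S(add(SZ, add(add(Z, SZ), Z))))))))
  [15] S(S(S(S(S(S(S(add(Z, add(add(Z, SZ), Z)))))))))
  [16] S(S(S(S(S(S(S(add(add(Z, SZ), Z))))))))
  [17] S(S(S(S(S(S(S(add(SZ, Z))))))))
  [18] S(S(S(S(S(S(S(S(add(Z, Z)))))))))
  [19] S^8(Z)

Answer: SAME — A ⇓ S^8(Z), B ⇓ S^8(Z)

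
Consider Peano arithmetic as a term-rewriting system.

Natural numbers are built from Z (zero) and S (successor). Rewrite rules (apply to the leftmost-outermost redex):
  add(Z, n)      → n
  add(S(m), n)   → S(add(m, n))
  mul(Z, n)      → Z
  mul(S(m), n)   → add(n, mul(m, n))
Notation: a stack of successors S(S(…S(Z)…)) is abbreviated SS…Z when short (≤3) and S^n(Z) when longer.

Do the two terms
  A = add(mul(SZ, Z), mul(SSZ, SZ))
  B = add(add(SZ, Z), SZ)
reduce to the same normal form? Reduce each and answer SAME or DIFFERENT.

Answer: SAME — A ⇓ SSZ, B ⇓ SSZ

Derivation:
Term A:
  start: add(mul(SZ, Z), mul(SSZ, SZ))
  step 1: add(add(Z, mul(Z, Z)), mul(SSZ, SZ))
  step 2: add(mul(Z, Z), mul(SSZ, SZ))
  step 3: add(Z, mul(SSZ, SZ))
  step 4: mul(SSZ, SZ)
  step 5: add(SZ, mul(SZ, SZ))
  step 6: S(add(Z, mul(SZ, SZ)))
  step 7: S(mul(SZ, SZ))
  step 8: S(add(SZ, mul(Z, SZ)))
  step 9: S(S(add(Z, mul(Z, SZ))))
  step 10: S(S(mul(Z, SZ)))
  step 11: SSZ

Term B:
  start: add(add(SZ, Z), SZ)
  step 1: add(S(add(Z, Z)), SZ)
  step 2: S(add(add(Z, Z), SZ))
  step 3: S(add(Z, SZ))
  step 4: SSZ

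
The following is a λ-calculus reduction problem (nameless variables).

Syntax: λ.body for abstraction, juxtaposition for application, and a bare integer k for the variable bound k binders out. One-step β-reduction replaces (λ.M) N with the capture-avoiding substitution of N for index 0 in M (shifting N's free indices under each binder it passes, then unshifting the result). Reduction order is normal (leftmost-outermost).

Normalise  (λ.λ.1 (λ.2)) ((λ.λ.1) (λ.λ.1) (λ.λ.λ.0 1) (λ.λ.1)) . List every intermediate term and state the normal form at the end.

  start: (λ.λ.1 (λ.2)) ((λ.λ.1) (λ.λ.1) (λ.λ.λ.0 1) (λ.λ.1))
  [1] λ.(λ.λ.1) (λ.λ.1) (λ.λ.λ.0 1) (λ.λ.1) (λ.(λ.λ.1) (λ.λ.1) (λ.λ.λ.0 1) (λ.λ.1))
  [2] λ.(λ.λ.λ.1) (λ.λ.λ.0 1) (λ.λ.1) (λ.(λ.λ.1) (λ.λ.1) (λ.λ.λ.0 1) (λ.λ.1))
  [3] λ.(λ.λ.1) (λ.λ.1) (λ.(λ.λ.1) (λ.λ.1) (λ.λ.λ.0 1) (λ.λ.1))
  [4] λ.(λ.λ.λ.1) (λ.(λ.λ.1) (λ.λ.1) (λ.λ.λ.0 1) (λ.λ.1))
  [5] λ.λ.λ.1

Answer: normal form = λ.λ.λ.1  (in 5 steps)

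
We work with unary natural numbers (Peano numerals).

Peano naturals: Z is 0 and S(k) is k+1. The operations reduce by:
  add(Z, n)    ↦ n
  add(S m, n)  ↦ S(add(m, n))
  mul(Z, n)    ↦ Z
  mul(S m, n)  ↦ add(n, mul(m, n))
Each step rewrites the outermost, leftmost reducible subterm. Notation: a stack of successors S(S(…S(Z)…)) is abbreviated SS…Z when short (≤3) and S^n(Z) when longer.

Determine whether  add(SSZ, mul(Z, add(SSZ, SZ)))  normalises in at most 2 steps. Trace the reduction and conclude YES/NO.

  start: add(SSZ, mul(Z, add(SSZ, SZ)))
  →1  S(add(SZ, mul(Z, add(SSZ, SZ))))
  →2  S(S(add(Z, mul(Z, add(SSZ, SZ)))))

Answer: NO — after 2 steps the term is S(S(add(Z, mul(Z, add(SSZ, SZ))))), not yet normal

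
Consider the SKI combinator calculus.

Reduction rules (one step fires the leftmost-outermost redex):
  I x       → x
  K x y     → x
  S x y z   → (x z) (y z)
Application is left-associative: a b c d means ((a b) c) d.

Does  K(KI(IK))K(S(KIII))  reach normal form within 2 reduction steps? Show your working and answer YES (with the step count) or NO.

Answer: NO — after 2 steps the term is I(S(KIII)), not yet normal

Working:
  start: K(KI(IK))K(S(KIII))
  step 1: KI(IK)(S(KIII))
  step 2: I(S(KIII))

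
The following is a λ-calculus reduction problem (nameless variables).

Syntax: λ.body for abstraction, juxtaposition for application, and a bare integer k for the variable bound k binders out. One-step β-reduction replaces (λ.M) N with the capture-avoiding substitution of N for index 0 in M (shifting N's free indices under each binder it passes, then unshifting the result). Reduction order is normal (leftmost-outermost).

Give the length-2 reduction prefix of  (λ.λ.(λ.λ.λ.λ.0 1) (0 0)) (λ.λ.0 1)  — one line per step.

  start: (λ.λ.(λ.λ.λ.λ.0 1) (0 0)) (λ.λ.0 1)
  [1] λ.(λ.λ.λ.λ.0 1) (0 0)
  [2] λ.λ.λ.λ.0 1

Answer: after 2 steps: λ.λ.λ.λ.0 1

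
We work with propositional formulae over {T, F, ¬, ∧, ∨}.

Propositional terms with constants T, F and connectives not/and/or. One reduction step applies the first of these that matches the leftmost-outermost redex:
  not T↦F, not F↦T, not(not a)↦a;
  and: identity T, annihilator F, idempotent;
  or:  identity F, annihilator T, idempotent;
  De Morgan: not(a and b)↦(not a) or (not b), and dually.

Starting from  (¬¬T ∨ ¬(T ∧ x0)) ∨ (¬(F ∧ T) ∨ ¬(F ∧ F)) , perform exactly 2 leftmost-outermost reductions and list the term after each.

Answer: after 2 steps: T ∨ (¬(F ∧ T) ∨ ¬(F ∧ F))

Derivation:
  start: (¬¬T ∨ ¬(T ∧ x0)) ∨ (¬(F ∧ T) ∨ ¬(F ∧ F))
  step 1: (T ∨ ¬(T ∧ x0)) ∨ (¬(F ∧ T) ∨ ¬(F ∧ F))
  step 2: T ∨ (¬(F ∧ T) ∨ ¬(F ∧ F))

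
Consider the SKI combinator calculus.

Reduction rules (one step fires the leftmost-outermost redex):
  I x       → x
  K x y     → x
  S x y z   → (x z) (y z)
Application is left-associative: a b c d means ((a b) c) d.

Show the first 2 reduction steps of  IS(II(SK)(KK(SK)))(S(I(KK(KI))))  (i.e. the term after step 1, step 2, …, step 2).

  start: IS(II(SK)(KK(SK)))(S(I(KK(KI))))
  [1] S(II(SK)(KK(SK)))(S(I(KK(KI))))
  [2] S(I(SK)(KK(SK)))(S(I(KK(KI))))

Answer: after 2 steps: S(I(SK)(KK(SK)))(S(I(KK(KI))))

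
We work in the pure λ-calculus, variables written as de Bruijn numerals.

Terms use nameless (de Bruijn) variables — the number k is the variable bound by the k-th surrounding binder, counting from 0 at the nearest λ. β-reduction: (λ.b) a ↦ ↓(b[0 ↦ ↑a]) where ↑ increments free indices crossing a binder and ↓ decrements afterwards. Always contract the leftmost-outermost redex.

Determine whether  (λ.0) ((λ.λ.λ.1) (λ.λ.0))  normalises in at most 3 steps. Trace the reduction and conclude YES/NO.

  start: (λ.0) ((λ.λ.λ.1) (λ.λ.0))
  →1  (λ.λ.λ.1) (λ.λ.0)
  →2  λ.λ.1

Answer: YES — reaches normal form λ.λ.1 in 2 ≤ 3 steps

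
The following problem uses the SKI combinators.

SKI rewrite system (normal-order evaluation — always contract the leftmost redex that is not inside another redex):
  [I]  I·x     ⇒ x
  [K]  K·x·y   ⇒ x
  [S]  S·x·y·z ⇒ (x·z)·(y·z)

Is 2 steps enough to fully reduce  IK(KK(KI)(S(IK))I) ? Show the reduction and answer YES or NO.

  start: IK(KK(KI)(S(IK))I)
  step 1: K(KK(KI)(S(IK))I)
  step 2: K(K(S(IK))I)

Answer: NO — after 2 steps the term is K(K(S(IK))I), not yet normal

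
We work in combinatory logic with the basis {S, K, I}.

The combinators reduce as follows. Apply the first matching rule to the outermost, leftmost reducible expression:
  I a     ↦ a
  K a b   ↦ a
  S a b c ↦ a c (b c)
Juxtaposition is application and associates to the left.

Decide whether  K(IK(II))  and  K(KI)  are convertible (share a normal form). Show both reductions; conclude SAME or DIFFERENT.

Answer: SAME — A ⇓ K(KI), B ⇓ K(KI)

Derivation:
Term A:
  start: K(IK(II))
  step 1: K(K(II))
  step 2: K(KI)

Term B:
  start: K(KI)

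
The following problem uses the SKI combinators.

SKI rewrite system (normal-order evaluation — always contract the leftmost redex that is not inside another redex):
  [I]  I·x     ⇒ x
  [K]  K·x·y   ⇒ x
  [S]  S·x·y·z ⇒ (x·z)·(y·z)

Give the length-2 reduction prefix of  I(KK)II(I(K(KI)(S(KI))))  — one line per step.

  start: I(KK)II(I(K(KI)(S(KI))))
  [1] KKII(I(K(KI)(S(KI))))
  [2] KI(I(K(KI)(S(KI))))

Answer: after 2 steps: KI(I(K(KI)(S(KI))))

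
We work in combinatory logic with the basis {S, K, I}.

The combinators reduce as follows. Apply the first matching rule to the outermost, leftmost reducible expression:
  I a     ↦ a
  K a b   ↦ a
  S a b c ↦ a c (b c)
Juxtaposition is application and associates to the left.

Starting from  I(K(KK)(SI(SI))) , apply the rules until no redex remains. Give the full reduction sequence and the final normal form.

  start: I(K(KK)(SI(SI)))
  step 1: K(KK)(SI(SI))
  step 2: KK

Answer: normal form = KK  (in 2 steps)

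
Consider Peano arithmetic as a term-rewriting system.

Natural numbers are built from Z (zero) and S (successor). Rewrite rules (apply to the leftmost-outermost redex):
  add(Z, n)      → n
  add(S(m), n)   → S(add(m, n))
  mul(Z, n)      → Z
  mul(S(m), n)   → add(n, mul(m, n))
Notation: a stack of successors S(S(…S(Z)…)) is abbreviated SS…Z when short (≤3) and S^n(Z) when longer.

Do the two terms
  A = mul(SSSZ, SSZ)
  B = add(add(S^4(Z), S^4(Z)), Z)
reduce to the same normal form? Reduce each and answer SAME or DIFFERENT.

Term A:
  start: mul(SSSZ, SSZ)
  [1] add(SSZ, mul(SSZ, SSZ))
  [2] S(add(SZ, mul(SSZ, SSZ)))
  [3] S(S(add(Z, mul(SSZ, SSZ))))
  [4] S(S(mul(SSZ, SSZ)))
  [5] S(S(add(SSZ, mul(SZ, SSZ))))
  [6] S(S(S(add(SZ, mul(SZ, SSZ)))))
  [7] S(S(S(S(add(Z, mul(SZ, SSZ))))))
  [8] S(S(S(S(mul(SZ, SSZ)))))
  [9] S(S(S(S(add(SSZ, mul(Z, SSZ))))))
  [10] S(S(S(S(S(add(SZ, mul(Z, SSZ)))))))
  [11] S(S(S(S(S(S(add(Z, mul(Z, SSZ))))))))
  [12] S(S(S(S(S(S(mul(Z, SSZ)))))))
  [13] S^6(Z)

Term B:
  start: add(add(S^4(Z), S^4(Z)), Z)
  [1] add(S(add(SSSZ, S^4(Z))), Z)
  [2] S(add(add(SSSZ, S^4(Z)), Z))
  [3] S(add(S(add(SSZ, S^4(Z))), Z))
  [4] S(S(add(add(SSZ, S^4(Z)), Z)))
  [5] S(S(add(S(add(SZ, S^4(Z))), Z)))
  [6] S(S(S(add(add(SZ, S^4(Z)), Z))))
  [7] S(S(S(add(S(add(Z, S^4(Z))), Z))))
  [8] S(S(S(S(add(add(Z, S^4(Z)), Z)))))
  [9] S(S(S(S(add(S^4(Z), Z)))))
  [10] S(S(S(S(S(add(SSSZ, Z))))))
  [11] S(S(S(S(S(S(add(SSZ, Z)))))))
  [12] S(S(S(S(S(S(S(add(SZ, Z))))))))
  [13] S(S(S(S(S(S(S(S(add(Z, Z)))))))))
  [14] S^8(Z)

Answer: DIFFERENT — A ⇓ S^6(Z), B ⇓ S^8(Z)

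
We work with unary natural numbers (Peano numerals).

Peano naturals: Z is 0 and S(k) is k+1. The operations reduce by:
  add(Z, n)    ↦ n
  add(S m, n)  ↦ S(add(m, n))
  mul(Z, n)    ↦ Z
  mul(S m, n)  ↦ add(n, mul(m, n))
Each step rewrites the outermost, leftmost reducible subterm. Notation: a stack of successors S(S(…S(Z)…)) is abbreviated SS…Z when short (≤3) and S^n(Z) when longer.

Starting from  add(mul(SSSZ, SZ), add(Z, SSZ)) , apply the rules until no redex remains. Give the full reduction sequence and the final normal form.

  start: add(mul(SSSZ, SZ), add(Z, SSZ))
  [1] add(add(SZ, mul(SSZ, SZ)), add(Z, SSZ))
  [2] add(S(add(Z, mul(SSZ, SZ))), add(Z, SSZ))
  [3] S(add(add(Z, mul(SSZ, SZ)), add(Z, SSZ)))
  [4] S(add(mul(SSZ, SZ), add(Z, SSZ)))
  [5] S(add(add(SZ, mul(SZ, SZ)), add(Z, SSZ)))
  [6] S(add(S(add(Z, mul(SZ, SZ))), add(Z, SSZ)))
  [7] S(S(add(add(Z, mul(SZ, SZ)), add(Z, SSZ))))
  [8] S(S(add(mul(SZ, SZ), add(Z, SSZ))))
  [9] S(S(add(add(SZ, mul(Z, SZ)), add(Z, SSZ))))
  [10] S(S(add(S(add(Z, mul(Z, SZ))), add(Z, SSZ))))
  [11] S(S(S(add(add(Z, mul(Z, SZ)), add(Z, SSZ)))))
  [12] S(S(S(add(mul(Z, SZ), add(Z, SSZ)))))
  [13] S(S(S(add(Z, add(Z, SSZ)))))
  [14] S(S(S(add(Z, SSZ))))
  [15] S^5(Z)

Answer: normal form = S^5(Z)  (in 15 steps)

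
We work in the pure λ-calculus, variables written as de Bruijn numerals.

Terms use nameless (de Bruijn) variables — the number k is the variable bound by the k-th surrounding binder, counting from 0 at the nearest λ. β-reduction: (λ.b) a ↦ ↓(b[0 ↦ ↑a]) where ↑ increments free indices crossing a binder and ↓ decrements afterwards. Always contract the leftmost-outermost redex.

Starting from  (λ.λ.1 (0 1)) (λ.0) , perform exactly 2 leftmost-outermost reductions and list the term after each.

  start: (λ.λ.1 (0 1)) (λ.0)
  →1  λ.(λ.0) (0 (λ.0))
  →2  λ.0 (λ.0)

Answer: after 2 steps: λ.0 (λ.0)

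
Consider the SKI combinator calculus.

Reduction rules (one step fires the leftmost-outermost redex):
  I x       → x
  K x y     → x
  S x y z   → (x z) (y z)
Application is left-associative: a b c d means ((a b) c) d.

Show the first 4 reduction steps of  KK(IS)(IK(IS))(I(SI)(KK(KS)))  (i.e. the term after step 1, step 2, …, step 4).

Answer: after 4 steps: KS

Reduction:
  start: KK(IS)(IK(IS))(I(SI)(KK(KS)))
  →1  K(IK(IS))(I(SI)(KK(KS)))
  →2  IK(IS)
  →3  K(IS)
  →4  KS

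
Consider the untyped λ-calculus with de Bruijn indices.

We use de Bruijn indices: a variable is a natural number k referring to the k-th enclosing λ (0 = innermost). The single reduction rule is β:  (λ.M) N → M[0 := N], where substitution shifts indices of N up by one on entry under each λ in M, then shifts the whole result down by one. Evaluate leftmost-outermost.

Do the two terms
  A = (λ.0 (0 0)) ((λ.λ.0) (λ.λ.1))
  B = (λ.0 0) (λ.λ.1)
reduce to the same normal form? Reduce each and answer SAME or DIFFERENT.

Answer: DIFFERENT — A ⇓ λ.0, B ⇓ λ.λ.λ.1

Derivation:
Term A:
  start: (λ.0 (0 0)) ((λ.λ.0) (λ.λ.1))
  →1  (λ.λ.0) (λ.λ.1) ((λ.λ.0) (λ.λ.1) ((λ.λ.0) (λ.λ.1)))
  →2  (λ.0) ((λ.λ.0) (λ.λ.1) ((λ.λ.0) (λ.λ.1)))
  →3  (λ.λ.0) (λ.λ.1) ((λ.λ.0) (λ.λ.1))
  →4  (λ.0) ((λ.λ.0) (λ.λ.1))
  →5  (λ.λ.0) (λ.λ.1)
  →6  λ.0

Term B:
  start: (λ.0 0) (λ.λ.1)
  →1  (λ.λ.1) (λ.λ.1)
  →2  λ.λ.λ.1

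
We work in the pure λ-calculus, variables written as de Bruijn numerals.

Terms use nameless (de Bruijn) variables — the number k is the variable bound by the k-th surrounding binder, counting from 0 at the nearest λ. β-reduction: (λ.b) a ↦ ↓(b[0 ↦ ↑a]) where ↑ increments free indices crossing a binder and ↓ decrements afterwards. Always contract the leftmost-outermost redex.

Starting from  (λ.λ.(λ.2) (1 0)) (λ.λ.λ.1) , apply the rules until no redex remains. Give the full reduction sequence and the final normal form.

  start: (λ.λ.(λ.2) (1 0)) (λ.λ.λ.1)
  step 1: λ.(λ.λ.λ.λ.1) ((λ.λ.λ.1) 0)
  step 2: λ.λ.λ.λ.1

Answer: normal form = λ.λ.λ.λ.1  (in 2 steps)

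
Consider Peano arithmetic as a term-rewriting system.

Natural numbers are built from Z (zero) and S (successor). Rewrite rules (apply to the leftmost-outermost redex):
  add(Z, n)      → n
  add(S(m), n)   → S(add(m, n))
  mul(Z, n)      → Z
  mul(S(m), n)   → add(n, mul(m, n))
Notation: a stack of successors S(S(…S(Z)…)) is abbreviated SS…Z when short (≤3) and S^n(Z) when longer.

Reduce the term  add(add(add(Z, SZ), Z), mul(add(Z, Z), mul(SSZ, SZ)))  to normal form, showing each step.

Answer: normal form = SZ  (in 7 steps)

Derivation:
  start: add(add(add(Z, SZ), Z), mul(add(Z, Z), mul(SSZ, SZ)))
  [1] add(add(SZ, Z), mul(add(Z, Z), mul(SSZ, SZ)))
  [2] add(S(add(Z, Z)), mul(add(Z, Z), mul(SSZ, SZ)))
  [3] S(add(add(Z, Z), mul(add(Z, Z), mul(SSZ, SZ))))
  [4] S(add(Z, mul(add(Z, Z), mul(SSZ, SZ))))
  [5] S(mul(add(Z, Z), mul(SSZ, SZ)))
  [6] S(mul(Z, mul(SSZ, SZ)))
  [7] SZ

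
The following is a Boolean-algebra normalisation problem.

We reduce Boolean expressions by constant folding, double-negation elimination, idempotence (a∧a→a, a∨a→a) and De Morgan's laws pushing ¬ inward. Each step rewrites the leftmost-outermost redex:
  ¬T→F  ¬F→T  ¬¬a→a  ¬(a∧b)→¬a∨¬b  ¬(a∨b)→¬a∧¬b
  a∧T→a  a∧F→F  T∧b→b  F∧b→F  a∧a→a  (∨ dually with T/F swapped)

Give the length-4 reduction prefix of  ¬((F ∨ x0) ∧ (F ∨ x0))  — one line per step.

Answer: after 4 steps: T ∧ ¬x0

Working:
  start: ¬((F ∨ x0) ∧ (F ∨ x0))
  step 1: ¬(F ∨ x0) ∨ ¬(F ∨ x0)
  step 2: ¬(F ∨ x0)
  step 3: ¬F ∧ ¬x0
  step 4: T ∧ ¬x0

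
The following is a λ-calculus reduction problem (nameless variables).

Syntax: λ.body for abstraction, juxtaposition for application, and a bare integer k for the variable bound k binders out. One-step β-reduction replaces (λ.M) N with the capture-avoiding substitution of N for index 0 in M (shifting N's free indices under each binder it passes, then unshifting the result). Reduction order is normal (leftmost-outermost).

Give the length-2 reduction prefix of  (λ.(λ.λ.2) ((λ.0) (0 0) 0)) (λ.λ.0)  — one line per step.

  start: (λ.(λ.λ.2) ((λ.0) (0 0) 0)) (λ.λ.0)
  [1] (λ.λ.λ.λ.0) ((λ.0) ((λ.λ.0) (λ.λ.0)) (λ.λ.0))
  [2] λ.λ.λ.0

Answer: after 2 steps: λ.λ.λ.0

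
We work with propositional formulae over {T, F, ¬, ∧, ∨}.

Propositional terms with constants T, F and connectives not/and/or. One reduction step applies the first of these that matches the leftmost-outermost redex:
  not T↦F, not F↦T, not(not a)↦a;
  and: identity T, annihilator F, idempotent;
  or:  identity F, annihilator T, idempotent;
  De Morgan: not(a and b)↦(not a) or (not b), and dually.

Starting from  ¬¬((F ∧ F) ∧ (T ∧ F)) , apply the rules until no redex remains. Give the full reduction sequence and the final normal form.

  start: ¬¬((F ∧ F) ∧ (T ∧ F))
  →1  (F ∧ F) ∧ (T ∧ F)
  →2  F ∧ (T ∧ F)
  →3  F

Answer: normal form = F  (in 3 steps)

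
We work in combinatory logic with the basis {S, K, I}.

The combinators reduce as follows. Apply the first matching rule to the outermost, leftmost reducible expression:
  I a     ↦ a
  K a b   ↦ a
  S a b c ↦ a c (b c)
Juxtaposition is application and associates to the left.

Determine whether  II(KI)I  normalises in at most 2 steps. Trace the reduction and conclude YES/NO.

  start: II(KI)I
  [1] I(KI)I
  [2] KII

Answer: NO — after 2 steps the term is KII, not yet normal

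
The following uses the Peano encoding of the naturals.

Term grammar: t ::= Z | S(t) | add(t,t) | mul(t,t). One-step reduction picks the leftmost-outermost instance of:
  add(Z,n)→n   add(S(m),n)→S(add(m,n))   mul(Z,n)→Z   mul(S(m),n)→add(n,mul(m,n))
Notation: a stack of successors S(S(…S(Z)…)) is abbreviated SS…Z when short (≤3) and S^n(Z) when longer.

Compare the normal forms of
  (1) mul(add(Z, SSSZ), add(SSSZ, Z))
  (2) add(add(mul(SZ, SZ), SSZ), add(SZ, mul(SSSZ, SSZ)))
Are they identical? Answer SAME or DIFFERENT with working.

Term A:
  start: mul(add(Z, SSSZ), add(SSSZ, Z))
  step 1: mul(SSSZ, add(SSSZ, Z))
  step 2: add(add(SSSZ, Z), mul(SSZ, add(SSSZ, Z)))
  step 3: add(S(add(SSZ, Z)), mul(SSZ, add(SSSZ, Z)))
  step 4: S(add(add(SSZ, Z), mul(SSZ, add(SSSZ, Z))))
  step 5: S(add(S(add(SZ, Z)), mul(SSZ, add(SSSZ, Z))))
  step 6: S(S(add(add(SZ, Z), mul(SSZ, add(SSSZ, Z)))))
  step 7: S(S(add(S(add(Z, Z)), mul(SSZ, add(SSSZ, Z)))))
  step 8: S(S(S(add(add(Z, Z), mul(SSZ, add(SSSZ, Z))))))
  step 9: S(S(S(add(Z, mul(SSZ, add(SSSZ, Z))))))
  step 10: S(S(S(mul(SSZ, add(SSSZ, Z)))))
  step 11: S(S(S(add(add(SSSZ, Z), mul(SZ, add(SSSZ, Z))))))
  step 12: S(S(S(add(S(add(SSZ, Z)), mul(SZ, add(SSSZ, Z))))))
  step 13: S(S(S(S(add(add(SSZ, Z), mul(SZ, add(SSSZ, Z)))))))
  step 14: S(S(S(S(add(S(add(SZ, Z)), mul(SZ, add(SSSZ, Z)))))))
  step 15: S(S(S(S(S(add(add(SZ, Z), mul(SZ, add(SSSZ, Z))))))))
  step 16: S(S(S(S(S(add(S(add(Z, Z)), mul(SZ, add(SSSZ, Z))))))))
  step 17: S(S(S(S(S(S(add(add(Z, Z), mul(SZ, add(SSSZ, Z)))))))))
  step 18: S(S(S(S(S(S(add(Z, mul(SZ, add(SSSZ, Z)))))))))
  step 19: S(S(S(S(S(S(mul(SZ, add(SSSZ, Z))))))))
  step 20: S(S(S(S(S(S(add(add(SSSZ, Z), mul(Z, add(SSSZ, Z)))))))))
  step 21: S(S(S(S(S(S(add(S(add(SSZ, Z)), mul(Z, add(SSSZ, Z)))))))))
  step 22: S(S(S(S(S(S(S(add(add(SSZ, Z), mul(Z, add(SSSZ, Z))))))))))
  step 23: S(S(S(S(S(S(S(add(S(add(SZ, Z)), mul(Z, add(SSSZ, Z))))))))))
  step 24: S(S(S(S(S(S(S(S(add(add(SZ, Z), mul(Z, add(SSSZ, Z)))))))))))
  step 25: S(S(S(S(S(S(S(S(add(S(add(Z, Z)), mul(Z, add(SSSZ, Z)))))))))))
  step 26: S(S(S(S(S(S(S(S(S(add(add(Z, Z), mul(Z, add(SSSZ, Z))))))))))))
  step 27: S(S(S(S(S(S(S(S(S(add(Z, mul(Z, add(SSSZ, Z))))))))))))
  step 28: S(S(S(S(S(S(S(S(S(mul(Z, add(SSSZ, Z)))))))))))
  step 29: S^9(Z)

Term B:
  start: add(add(mul(SZ, SZ), SSZ), add(SZ, mul(SSSZ, SSZ)))
  step 1: add(add(add(SZ, mul(Z, SZ)), SSZ), add(SZ, mul(SSSZ, SSZ)))
  step 2: add(add(S(add(Z, mul(Z, SZ))), SSZ), add(SZ, mul(SSSZ, SSZ)))
  step 3: add(S(add(add(Z, mul(Z, SZ)), SSZ)), add(SZ, mul(SSSZ, SSZ)))
  step 4: S(add(add(add(Z, mul(Z, SZ)), SSZ), add(SZ, mul(SSSZ, SSZ))))
  step 5: S(add(add(mul(Z, SZ), SSZ), add(SZ, mul(SSSZ, SSZ))))
  step 6: S(add(add(Z, SSZ), add(SZ, mul(SSSZ, SSZ))))
  step 7: S(add(SSZ, add(SZ, mul(SSSZ, SSZ))))
  step 8: S(S(add(SZ, add(SZ, mul(SSSZ, SSZ)))))
  step 9: S(S(S(add(Z, add(SZ, mul(SSSZ, SSZ))))))
  step 10: S(S(S(add(SZ, mul(SSSZ, SSZ)))))
  step 11: S(S(S(S(add(Z, mul(SSSZ, SSZ))))))
  step 12: S(S(S(S(mul(SSSZ, SSZ)))))
  step 13: S(S(S(S(add(SSZ, mul(SSZ, SSZ))))))
  step 14: S(S(S(S(S(add(SZ, mul(SSZ, SSZ)))))))
  step 15: S(S(S(S(S(S(add(Z, mul(SSZ, SSZ))))))))
  step 16: S(S(S(S(S(S(mul(SSZ, SSZ)))))))
  step 17: S(S(S(S(S(S(add(SSZ, mul(SZ, SSZ))))))))
  step 18: S(S(S(S(S(S(S(add(SZ, mul(SZ, SSZ)))))))))
  step 19: S(S(S(S(S(S(S(S(add(Z, mul(SZ, SSZ))))))))))
  step 20: S(S(S(S(S(S(S(S(mul(SZ, SSZ)))))))))
  step 21: S(S(S(S(S(S(S(S(add(SSZ, mul(Z, SSZ))))))))))
  step 22: S(S(S(S(S(S(S(S(S(add(SZ, mul(Z, SSZ)))))))))))
  step 23: S(S(S(S(S(S(S(S(S(S(add(Z, mul(Z, SSZ))))))))))))
  step 24: S(S(S(S(S(S(S(S(S(S(mul(Z, SSZ)))))))))))
  step 25: S^10(Z)

Answer: DIFFERENT — A ⇓ S^9(Z), B ⇓ S^10(Z)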